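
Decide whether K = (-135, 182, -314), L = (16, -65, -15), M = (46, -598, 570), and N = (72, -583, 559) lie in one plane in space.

Yes

The four points are coplanar iff the 3×3 determinant with rows KL, KM, KN is zero.
Rows: (151, -247, 299), (181, -780, 884), (207, -765, 873).
Expanding along the first row: (151)(-4680) − (-247)(-24975) + (299)(22995) = 0.
Zero determinant ⇒ coplanar.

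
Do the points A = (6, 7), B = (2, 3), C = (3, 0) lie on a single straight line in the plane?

No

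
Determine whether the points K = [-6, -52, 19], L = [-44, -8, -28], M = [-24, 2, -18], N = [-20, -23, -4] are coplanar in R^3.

Yes

With K as base: KL = (-38, 44, -47), KM = (-18, 54, -37), KN = (-14, 29, -23).
KM × KN = (-169, 104, 234).
KL · (KM × KN) = 0.
The scalar triple product vanishes, so the four points are coplanar.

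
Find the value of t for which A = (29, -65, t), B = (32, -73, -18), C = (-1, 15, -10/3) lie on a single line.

-50/3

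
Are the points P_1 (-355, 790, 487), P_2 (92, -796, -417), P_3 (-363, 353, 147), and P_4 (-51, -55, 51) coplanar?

The four points are coplanar iff the 3×3 determinant with rows P_1P_2, P_1P_3, P_1P_4 is zero.
Rows: (447, -1586, -904), (-8, -437, -340), (304, -845, -436).
Expanding along the first row: (447)(-96768) − (-1586)(106848) + (-904)(139608) = 0.
Zero determinant ⇒ coplanar.

Yes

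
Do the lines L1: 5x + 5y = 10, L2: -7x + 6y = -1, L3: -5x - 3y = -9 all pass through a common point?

No

The three lines meet at one point iff the augmented coefficient matrix [aᵢ bᵢ cᵢ] has rank < 3, i.e. its determinant vanishes.
Here the determinant is -65.
Nonzero, so no common point exists.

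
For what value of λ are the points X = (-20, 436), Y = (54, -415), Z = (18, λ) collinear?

-1

The three points are collinear iff det[XY; XZ] = 0.
This determinant is linear in λ: (74)λ + (74) = 0, so λ = -1.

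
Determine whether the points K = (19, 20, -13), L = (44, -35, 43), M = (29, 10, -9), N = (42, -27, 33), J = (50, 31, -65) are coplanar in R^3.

Yes

The plane through K, L, M has normal n = KL × KM = (340, 460, 300) and equation n·P = 11760.
Checking the remaining points: n·N = 11760, n·J = 11760.
All equal 11760, so all 5 points lie in one plane.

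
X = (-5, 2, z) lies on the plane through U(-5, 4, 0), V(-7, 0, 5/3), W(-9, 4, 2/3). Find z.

The plane through U, V, W has equation −(8/3)x − (16/3)y − 16z = -8.
Substituting X: (-16)z + (8/3) = -8, so z = 2/3.

2/3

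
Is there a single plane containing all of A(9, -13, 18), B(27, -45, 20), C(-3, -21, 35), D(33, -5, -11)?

Yes

The four points are coplanar iff the 3×3 determinant with rows AB, AC, AD is zero.
Rows: (18, -32, 2), (-12, -8, 17), (24, 8, -29).
Expanding along the first row: (18)(96) − (-32)(-60) + (2)(96) = 0.
Zero determinant ⇒ coplanar.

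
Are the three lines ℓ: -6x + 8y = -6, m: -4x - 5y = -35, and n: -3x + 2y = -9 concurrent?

Yes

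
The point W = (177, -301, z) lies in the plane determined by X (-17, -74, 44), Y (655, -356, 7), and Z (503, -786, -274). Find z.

-52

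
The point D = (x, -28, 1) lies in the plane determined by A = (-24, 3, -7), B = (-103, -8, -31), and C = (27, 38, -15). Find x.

The plane through A, B, C has equation 928x − 1856y − 2204z = -12412.
Substituting D: (928)x + (49764) = -12412, so x = -67.

-67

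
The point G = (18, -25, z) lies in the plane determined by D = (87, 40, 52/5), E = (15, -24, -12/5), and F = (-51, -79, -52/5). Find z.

The plane through D, E, F has equation −192x + (1344/5)y − 264z = -43488/5.
Substituting G: (-264)z + (-10176) = -43488/5, so z = -28/5.

-28/5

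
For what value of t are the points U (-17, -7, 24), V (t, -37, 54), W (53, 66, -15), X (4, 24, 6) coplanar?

Normal to plane UWX: n = (-105, 441, 637); plane equation n·P = 13986.
Requiring n·V = 13986: (-105)t + (18081) = 13986.
So t = 39.

39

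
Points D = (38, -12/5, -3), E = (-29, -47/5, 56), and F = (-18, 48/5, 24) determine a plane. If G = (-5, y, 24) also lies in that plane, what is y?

9/5

A normal to the plane is n = DE × DF = (-897, -1495, -1196).
G lies in the plane iff n · DG = 0.
This gives (-1495)y + (2691) = 0, so y = 9/5.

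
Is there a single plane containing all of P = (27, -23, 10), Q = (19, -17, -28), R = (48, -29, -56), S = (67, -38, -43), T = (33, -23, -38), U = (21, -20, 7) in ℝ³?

The plane through P, Q, R has normal n = PQ × PR = (-624, -1326, -78) and equation n·X = 12870.
Checking the remaining points: n·S = 11934, n·T = 12870, n·U = 12870.
Since n·S = 11934 ≠ 12870, S is off the plane and the points are not all coplanar.

No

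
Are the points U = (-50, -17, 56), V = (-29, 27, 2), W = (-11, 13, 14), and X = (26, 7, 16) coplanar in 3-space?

A normal to the plane through U, V, W is n = UV × UW = (-228, -1224, -1086).
The plane has equation n·P = -28608. For X: n·X = -31872.
-31872 ≠ -28608, so X is off the plane.

No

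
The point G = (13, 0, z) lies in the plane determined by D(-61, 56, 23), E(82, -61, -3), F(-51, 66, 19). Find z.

9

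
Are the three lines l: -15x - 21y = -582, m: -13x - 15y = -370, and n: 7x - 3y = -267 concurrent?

Intersecting l and m: solving the 2×2 system gives (x, y) = (-20, 42).
Substitute into n: (7)(-20) + (-3)(42) = -266.
But n requires -267 ≠ -266, so the three lines have no common point.

No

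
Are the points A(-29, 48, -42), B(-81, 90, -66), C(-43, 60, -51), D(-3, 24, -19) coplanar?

Yes

With A as base: AB = (-52, 42, -24), AC = (-14, 12, -9), AD = (26, -24, 23).
AC × AD = (60, 88, 24).
AB · (AC × AD) = 0.
The scalar triple product vanishes, so the four points are coplanar.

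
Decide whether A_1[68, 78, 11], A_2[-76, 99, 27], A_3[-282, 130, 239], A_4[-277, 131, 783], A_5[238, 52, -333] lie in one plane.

No

The plane through A_1, A_2, A_3 has normal n = A_1A_2 × A_1A_3 = (3956, 27232, -138) and equation n·P = 2391586.
Checking the remaining points: n·A_4 = 2363526, n·A_5 = 2403546.
Since n·A_4 = 2363526 ≠ 2391586, A_4 is off the plane and the points are not all coplanar.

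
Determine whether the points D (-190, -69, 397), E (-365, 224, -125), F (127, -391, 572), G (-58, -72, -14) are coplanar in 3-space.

A normal to the plane through D, E, F is n = DE × DF = (-116809, -134849, -36531).
The plane has equation n·P = 16995484. For G: n·G = 16995484.
Equal, so G lies in the plane and all four are coplanar.

Yes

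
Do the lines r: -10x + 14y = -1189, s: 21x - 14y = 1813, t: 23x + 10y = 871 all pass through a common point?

No

Lines aᵢx + bᵢy = cᵢ with pairwise distinct directions are concurrent exactly when det[aᵢ bᵢ cᵢ] = 0.
Here the determinant is -1596.
Nonzero, so no common point exists.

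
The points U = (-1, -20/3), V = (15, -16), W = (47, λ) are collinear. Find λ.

-104/3

The three points are collinear iff det[UV; UW] = 0.
This determinant is linear in λ: (16)λ + (1664/3) = 0, so λ = -104/3.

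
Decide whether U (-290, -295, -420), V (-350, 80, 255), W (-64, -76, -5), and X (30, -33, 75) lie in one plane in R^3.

With U as base: UV = (-60, 375, 675), UW = (226, 219, 415), UX = (320, 262, 495).
UW × UX = (-325, 20930, -10868).
UV · (UW × UX) = 532350.
Since 532350 ≠ 0, the four points are not coplanar.

No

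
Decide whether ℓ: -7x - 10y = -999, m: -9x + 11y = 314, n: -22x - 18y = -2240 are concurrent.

Intersecting ℓ and m: solving the 2×2 system gives (x, y) = (47, 67).
Substitute into n: (-22)(47) + (-18)(67) = -2240.
This equals -2240, so (47, 67) lies on all three lines and they are concurrent.

Yes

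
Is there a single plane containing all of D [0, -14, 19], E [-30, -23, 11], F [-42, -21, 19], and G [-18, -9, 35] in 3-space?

Yes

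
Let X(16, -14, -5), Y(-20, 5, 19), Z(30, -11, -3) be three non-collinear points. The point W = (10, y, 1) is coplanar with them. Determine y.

-9

A normal to the plane is n = XY × XZ = (-34, 408, -374).
W lies in the plane iff n · XW = 0.
This gives (408)y + (3672) = 0, so y = -9.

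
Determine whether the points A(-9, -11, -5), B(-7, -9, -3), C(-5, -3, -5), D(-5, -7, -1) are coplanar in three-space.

The four points are coplanar iff the 3×3 determinant with rows AB, AC, AD is zero.
Rows: (2, 2, 2), (4, 8, 0), (4, 4, 4).
Expanding along the first row: (2)(32) − (2)(16) + (2)(-16) = 0.
Zero determinant ⇒ coplanar.

Yes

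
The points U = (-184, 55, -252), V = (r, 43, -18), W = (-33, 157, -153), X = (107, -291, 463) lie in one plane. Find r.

Normal to plane UWX: n = (107184, -79156, -81928); plane equation n·P = -3429580.
Requiring n·V = -3429580: (107184)r + (-1929004) = -3429580.
So r = -14.

-14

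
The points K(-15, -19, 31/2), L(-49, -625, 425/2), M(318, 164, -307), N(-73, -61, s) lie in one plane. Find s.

Coplanarity ⇔ det[KL; KM; KN] = 0.
Expanding, this is linear in s: (195576)s + (-14570412) = 0.
So s = 149/2.

149/2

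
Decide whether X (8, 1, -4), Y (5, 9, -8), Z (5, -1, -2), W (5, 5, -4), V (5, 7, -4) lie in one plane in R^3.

The plane through X, Y, Z has normal n = XY × XZ = (8, 18, 30) and equation n·P = -38.
Checking the remaining points: n·W = 10, n·V = 46.
Since n·W = 10 ≠ -38, W is off the plane and the points are not all coplanar.

No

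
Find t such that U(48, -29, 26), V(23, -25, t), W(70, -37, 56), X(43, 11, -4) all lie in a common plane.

Coplanarity ⇔ det[UV; UW; UX] = 0.
Expanding, this is linear in t: (840)t + (4200) = 0.
So t = -5.

-5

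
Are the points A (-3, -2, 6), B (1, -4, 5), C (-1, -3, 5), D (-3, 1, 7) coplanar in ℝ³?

No

The four points are coplanar iff the 3×3 determinant with rows AB, AC, AD is zero.
Rows: (4, -2, -1), (2, -1, -1), (0, 3, 1).
Expanding along the first row: (4)(2) − (-2)(2) + (-1)(6) = 6.
Nonzero ⇒ not coplanar.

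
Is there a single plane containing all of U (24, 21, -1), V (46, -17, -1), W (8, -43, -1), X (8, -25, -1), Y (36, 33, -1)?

The plane through U, V, W has normal n = UV × UW = (0, 0, -2016) and equation n·P = 2016.
Checking the remaining points: n·X = 2016, n·Y = 2016.
All equal 2016, so all 5 points lie in one plane.

Yes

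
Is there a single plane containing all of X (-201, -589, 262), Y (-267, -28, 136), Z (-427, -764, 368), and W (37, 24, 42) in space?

A normal to the plane through X, Y, Z is n = XY × XZ = (37416, 35472, 138336).
The plane has equation n·P = 7830408. For W: n·W = 8045832.
8045832 ≠ 7830408, so W is off the plane.

No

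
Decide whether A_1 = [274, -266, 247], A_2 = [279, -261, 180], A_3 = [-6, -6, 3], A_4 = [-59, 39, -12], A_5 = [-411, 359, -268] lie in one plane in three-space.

Yes

The plane through A_1, A_2, A_3 has normal n = A_1A_2 × A_1A_3 = (16200, 19980, 2700) and equation n·P = -208980.
Checking the remaining points: n·A_4 = -208980, n·A_5 = -208980.
All equal -208980, so all 5 points lie in one plane.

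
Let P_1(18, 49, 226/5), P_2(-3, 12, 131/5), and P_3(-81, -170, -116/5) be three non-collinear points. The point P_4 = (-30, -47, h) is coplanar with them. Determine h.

A normal to the plane is n = P_1P_2 × P_1P_3 = (-8151/5, 2223/5, 936).
P_4 lies in the plane iff n · P_1P_4 = 0.
This gives (936)h + (-33696/5) = 0, so h = 36/5.

36/5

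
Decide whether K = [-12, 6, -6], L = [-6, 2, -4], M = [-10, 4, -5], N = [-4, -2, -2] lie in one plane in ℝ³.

A normal to the plane through K, L, M is n = KL × KM = (0, -2, -4).
The plane has equation n·P = 12. For N: n·N = 12.
Equal, so N lies in the plane and all four are coplanar.

Yes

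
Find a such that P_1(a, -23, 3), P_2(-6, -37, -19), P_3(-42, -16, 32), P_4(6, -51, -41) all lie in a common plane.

-18

Coplanarity ⇔ det[P_1P_2; P_1P_3; P_1P_4] = 0.
Expanding, this is linear in a: (-252)a + (-4536) = 0.
So a = -18.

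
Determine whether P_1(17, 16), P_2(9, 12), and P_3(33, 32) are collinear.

No

P_1P_2 = (-8, -4), P_1P_3 = (16, 16).
Twice the signed area of △P_1P_2P_3 is (-8)(16) − (-4)(16) = -64.
The area is nonzero, so the three points are not collinear.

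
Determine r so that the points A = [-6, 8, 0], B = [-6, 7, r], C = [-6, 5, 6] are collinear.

2

Collinearity requires AB × AC = 0; each component is linear in r.
The x-component gives (3)r + (-6) = 0, so r = 2.
The remaining components then also vanish.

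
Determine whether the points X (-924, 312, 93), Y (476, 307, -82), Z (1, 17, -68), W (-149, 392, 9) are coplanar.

A normal to the plane through X, Y, Z is n = XY × XZ = (-50820, 63525, -408375).
The plane has equation n·P = 28798605. For W: n·W = 28798605.
Equal, so W lies in the plane and all four are coplanar.

Yes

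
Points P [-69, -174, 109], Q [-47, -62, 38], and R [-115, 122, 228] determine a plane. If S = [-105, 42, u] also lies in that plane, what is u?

A normal to the plane is n = PQ × PR = (34344, 648, 11664).
S lies in the plane iff n · PS = 0.
This gives (11664)u + (-2367792) = 0, so u = 203.

203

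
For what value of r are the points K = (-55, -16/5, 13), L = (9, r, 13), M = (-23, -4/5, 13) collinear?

Collinearity requires KL × KM = 0; each component is linear in r.
The z-component gives (-32)r + (256/5) = 0, so r = 8/5.
The remaining components then also vanish.

8/5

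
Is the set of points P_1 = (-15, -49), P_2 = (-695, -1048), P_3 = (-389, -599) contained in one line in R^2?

P_1P_2 = (-680, -999), P_1P_3 = (-374, -550).
det[P_1P_2; P_1P_3] = (-680)(-550) − (-999)(-374) = 374.
The determinant is nonzero, so they are not collinear.

No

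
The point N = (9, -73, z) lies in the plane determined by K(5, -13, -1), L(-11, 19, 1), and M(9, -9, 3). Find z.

Coplanarity requires KL · (KM × KN) = 0.
KL = (-16, 32, 2), KM = (4, 4, 4); the triple product is linear in z with coefficient -192 and constant term -4032.
Setting it to zero: z = -21.

-21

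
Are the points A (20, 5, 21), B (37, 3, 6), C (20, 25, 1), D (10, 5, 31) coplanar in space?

Yes

With A as base: AB = (17, -2, -15), AC = (0, 20, -20), AD = (-10, 0, 10).
AC × AD = (200, 200, 200).
AB · (AC × AD) = 0.
The scalar triple product vanishes, so the four points are coplanar.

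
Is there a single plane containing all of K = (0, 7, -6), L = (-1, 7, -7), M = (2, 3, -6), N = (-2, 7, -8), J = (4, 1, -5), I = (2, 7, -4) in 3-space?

Yes

The plane through K, L, M has normal n = KL × KM = (-4, -2, 4) and equation n·P = -38.
Checking the remaining points: n·N = -38, n·J = -38, n·I = -38.
All equal -38, so all 6 points lie in one plane.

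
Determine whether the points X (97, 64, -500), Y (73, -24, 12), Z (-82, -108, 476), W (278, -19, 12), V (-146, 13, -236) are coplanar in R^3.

No

The plane through X, Y, Z has normal n = XY × XZ = (2176, -68224, -11624) and equation n·P = 1656736.
Checking the remaining points: n·W = 1761696, n·V = 1538656.
Since n·W = 1761696 ≠ 1656736, W is off the plane and the points are not all coplanar.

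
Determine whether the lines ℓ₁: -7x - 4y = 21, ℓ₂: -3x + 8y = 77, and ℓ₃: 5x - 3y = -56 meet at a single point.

Intersecting ℓ₁ and ℓ₂: solving the 2×2 system gives (x, y) = (-7, 7).
Substitute into ℓ₃: (5)(-7) + (-3)(7) = -56.
This equals -56, so (-7, 7) lies on all three lines and they are concurrent.

Yes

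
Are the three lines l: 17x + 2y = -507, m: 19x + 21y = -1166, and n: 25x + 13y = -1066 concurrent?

No

Intersecting l and m: solving the 2×2 system gives (x, y) = (-8315/319, -10189/319).
Substitute into n: (25)(-8315/319) + (13)(-10189/319) = -340332/319.
But n requires -1066 ≠ -340332/319, so the three lines have no common point.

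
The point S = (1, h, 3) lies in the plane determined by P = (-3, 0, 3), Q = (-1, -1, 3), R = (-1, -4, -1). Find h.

-2

Coplanarity requires PQ · (PR × PS) = 0.
PQ = (2, -1, 0), PR = (2, -4, -4); the triple product is linear in h with coefficient 8 and constant term 16.
Setting it to zero: h = -2.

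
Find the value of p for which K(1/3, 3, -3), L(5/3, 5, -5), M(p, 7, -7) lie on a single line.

Collinearity requires KL × KM = 0; each component is linear in p.
The y-component gives (-2)p + (6) = 0, so p = 3.
The remaining components then also vanish.

3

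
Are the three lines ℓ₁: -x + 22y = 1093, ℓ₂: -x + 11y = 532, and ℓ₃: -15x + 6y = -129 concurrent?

Lines aᵢx + bᵢy = cᵢ with pairwise distinct directions are concurrent exactly when det[aᵢ bᵢ cᵢ] = 0.
Here the determinant is 0.
It vanishes, so the lines are concurrent at (29, 51).

Yes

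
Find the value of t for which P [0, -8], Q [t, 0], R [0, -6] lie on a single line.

Collinearity: (Q − P) must be parallel to (R − P) = (0, 2).
Cross-multiplying the components: (t − 0)·(2) = (8)·(0).
Solving gives t = 0.

0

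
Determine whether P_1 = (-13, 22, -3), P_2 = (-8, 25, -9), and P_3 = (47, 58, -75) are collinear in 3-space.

Yes

P_1P_2 = (5, 3, -6), P_1P_3 = (60, 36, -72).
Each component of P_1P_3 is 12 times the corresponding component of P_1P_2, so P_1P_3 = 12·P_1P_2 and the points are collinear.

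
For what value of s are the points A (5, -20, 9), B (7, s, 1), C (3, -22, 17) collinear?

Direction AC = (-2, -2, 8). From the x-coordinate of B, the parameter along the line is τ = (7 − 5)/(-2) = -1.
Then s = (-20) + (-1)·(-2) = -18.

-18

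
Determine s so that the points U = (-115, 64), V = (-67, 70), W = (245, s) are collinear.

The three points are collinear iff det[UV; UW] = 0.
This determinant is linear in s: (48)s + (-5232) = 0, so s = 109.

109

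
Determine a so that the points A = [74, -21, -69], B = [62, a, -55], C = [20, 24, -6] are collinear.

Direction AC = (-54, 45, 63). From the x-coordinate of B, the parameter along the line is τ = (62 − 74)/(-54) = 2/9.
Then a = (-21) + 2/9·(45) = -11.

-11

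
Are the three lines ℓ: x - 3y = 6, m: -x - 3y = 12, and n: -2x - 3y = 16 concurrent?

The three lines meet at one point iff the augmented coefficient matrix [aᵢ bᵢ cᵢ] has rank < 3, i.e. its determinant vanishes.
Here the determinant is -6.
Nonzero, so no common point exists.

No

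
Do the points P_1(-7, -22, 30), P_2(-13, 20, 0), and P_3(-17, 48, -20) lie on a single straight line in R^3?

P_1P_2 = (-6, 42, -30), P_1P_3 = (-10, 70, -50).
Each component of P_1P_3 is 5/3 times the corresponding component of P_1P_2, so P_1P_3 = 5/3·P_1P_2 and the points are collinear.

Yes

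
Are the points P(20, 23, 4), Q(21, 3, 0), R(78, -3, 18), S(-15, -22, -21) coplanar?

No

The four points are coplanar iff the 3×3 determinant with rows PQ, PR, PS is zero.
Rows: (1, -20, -4), (58, -26, 14), (-35, -45, -25).
Expanding along the first row: (1)(1280) − (-20)(-960) + (-4)(-3520) = -3840.
Nonzero ⇒ not coplanar.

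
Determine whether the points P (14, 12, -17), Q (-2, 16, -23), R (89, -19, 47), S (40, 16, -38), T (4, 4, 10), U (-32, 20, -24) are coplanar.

The plane through P, Q, R has normal n = PQ × PR = (70, 574, 196) and equation n·X = 4536.
Checking the remaining points: n·S = 4536, n·T = 4536, n·U = 4536.
All equal 4536, so all 6 points lie in one plane.

Yes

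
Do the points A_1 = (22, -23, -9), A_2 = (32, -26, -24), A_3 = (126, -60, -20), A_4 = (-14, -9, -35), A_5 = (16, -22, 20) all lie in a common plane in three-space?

The plane through A_1, A_2, A_3 has normal n = A_1A_2 × A_1A_3 = (-522, -1450, -58) and equation n·P = 22388.
Checking the remaining points: n·A_4 = 22388, n·A_5 = 22388.
All equal 22388, so all 5 points lie in one plane.

Yes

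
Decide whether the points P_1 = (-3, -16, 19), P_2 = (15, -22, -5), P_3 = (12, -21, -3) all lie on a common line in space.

P_1P_2 = (18, -6, -24), P_1P_3 = (15, -5, -22).
Comparing components 2 and 3: (-6)(-22) − (-24)(-5) = 12 ≠ 0, so P_1P_2 and P_1P_3 are not parallel and the points are not collinear.

No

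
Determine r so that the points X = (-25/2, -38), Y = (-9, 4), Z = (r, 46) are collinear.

Collinearity: (Z − X) must be parallel to (Y − X) = (7/2, 42).
Cross-multiplying the components: (r − (-25/2))·(42) = (84)·(7/2).
Solving gives r = -11/2.

-11/2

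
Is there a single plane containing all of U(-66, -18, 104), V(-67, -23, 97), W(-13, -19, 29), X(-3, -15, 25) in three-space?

No

With U as base: UV = (-1, -5, -7), UW = (53, -1, -75), UX = (63, 3, -79).
UW × UX = (304, -538, 222).
UV · (UW × UX) = 832.
Since 832 ≠ 0, the four points are not coplanar.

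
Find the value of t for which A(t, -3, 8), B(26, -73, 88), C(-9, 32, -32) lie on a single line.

Direction BC = (-35, 105, -120). From the y-coordinate of A, the parameter along the line is τ = (-3 − (-73))/105 = 2/3.
Then t = 26 + 2/3·(-35) = 8/3.

8/3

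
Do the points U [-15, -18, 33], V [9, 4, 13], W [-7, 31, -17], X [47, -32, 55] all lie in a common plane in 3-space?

Yes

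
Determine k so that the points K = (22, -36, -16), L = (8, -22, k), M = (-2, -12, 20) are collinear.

5

Direction KM = (-24, 24, 36). From the x-coordinate of L, the parameter along the line is τ = (8 − 22)/(-24) = 7/12.
Then k = (-16) + 7/12·(36) = 5.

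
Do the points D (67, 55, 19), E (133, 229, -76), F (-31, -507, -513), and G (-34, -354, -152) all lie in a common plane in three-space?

The four points are coplanar iff the 3×3 determinant with rows DE, DF, DG is zero.
Rows: (66, 174, -95), (-98, -562, -532), (-101, -409, -171).
Expanding along the first row: (66)(-121486) − (174)(-36974) + (-95)(-16680) = 0.
Zero determinant ⇒ coplanar.

Yes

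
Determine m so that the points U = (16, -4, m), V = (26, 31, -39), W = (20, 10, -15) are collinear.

Direction VW = (-6, -21, 24). From the x-coordinate of U, the parameter along the line is τ = (16 − 26)/(-6) = 5/3.
Then m = (-39) + 5/3·(24) = 1.

1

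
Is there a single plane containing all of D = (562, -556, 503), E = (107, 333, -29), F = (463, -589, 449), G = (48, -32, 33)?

With D as base: DE = (-455, 889, -532), DF = (-99, -33, -54), DG = (-514, 524, -470).
DF × DG = (43806, -18774, -68838).
DE · (DF × DG) = 0.
The scalar triple product vanishes, so the four points are coplanar.

Yes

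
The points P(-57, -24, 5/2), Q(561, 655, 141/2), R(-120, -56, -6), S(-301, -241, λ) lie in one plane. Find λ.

Normal to plane PQR: n = (-7191/2, 969, 23001); plane equation n·X = 239190.
Requiring n·S = 239190: (23001)λ + (1697433/2) = 239190.
So λ = -53/2.

-53/2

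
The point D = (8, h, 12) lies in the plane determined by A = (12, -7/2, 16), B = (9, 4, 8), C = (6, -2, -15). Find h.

The plane through A, B, C has equation −(441/2)x − 45y + (81/2)z = -3681/2.
Substituting D: (-45)h + (-1278) = -3681/2, so h = 25/2.

25/2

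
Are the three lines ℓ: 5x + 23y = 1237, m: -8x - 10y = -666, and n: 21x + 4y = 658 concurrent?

Lines aᵢx + bᵢy = cᵢ with pairwise distinct directions are concurrent exactly when det[aᵢ bᵢ cᵢ] = 0.
Here the determinant is 0.
It vanishes, so the lines are concurrent at (22, 49).

Yes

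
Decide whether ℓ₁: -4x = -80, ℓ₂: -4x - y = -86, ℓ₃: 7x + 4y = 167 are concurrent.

No

Intersecting ℓ₁ and ℓ₂: solving the 2×2 system gives (x, y) = (20, 6).
Substitute into ℓ₃: (7)(20) + (4)(6) = 164.
But ℓ₃ requires 167 ≠ 164, so the three lines have no common point.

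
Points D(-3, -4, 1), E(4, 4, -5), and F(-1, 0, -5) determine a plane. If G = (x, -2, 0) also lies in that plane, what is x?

The plane through D, E, F has equation −24x + 30y + 12z = -36.
Substituting G: (-24)x + (-60) = -36, so x = -1.

-1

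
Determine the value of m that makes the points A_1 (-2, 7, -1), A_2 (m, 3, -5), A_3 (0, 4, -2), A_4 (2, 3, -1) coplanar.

-2

The points are coplanar iff A_1A_2 · (A_1A_3 × A_1A_4) = 0.
Expanding, this is linear in m: (-4)m + (-8) = 0.
So m = -2.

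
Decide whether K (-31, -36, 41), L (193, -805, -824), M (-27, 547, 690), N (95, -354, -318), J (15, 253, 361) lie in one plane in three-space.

Yes

The plane through K, L, M has normal n = KL × KM = (5214, -148836, 133668) and equation n·P = 10676850.
Checking the remaining points: n·N = 10676850, n·J = 10676850.
All equal 10676850, so all 5 points lie in one plane.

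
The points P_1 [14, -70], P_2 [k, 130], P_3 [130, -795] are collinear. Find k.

-18

Collinearity: (P_2 − P_1) must be parallel to (P_3 − P_1) = (116, -725).
Cross-multiplying the components: (k − 14)·(-725) = (200)·(116).
Solving gives k = -18.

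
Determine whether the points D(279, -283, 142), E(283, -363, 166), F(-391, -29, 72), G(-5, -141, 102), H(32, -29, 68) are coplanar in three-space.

No

The plane through D, E, F has normal n = DE × DF = (-496, -15800, -52584) and equation n·P = -3133912.
Checking the remaining points: n·G = -3133288, n·H = -3133384.
Since n·G = -3133288 ≠ -3133912, G is off the plane and the points are not all coplanar.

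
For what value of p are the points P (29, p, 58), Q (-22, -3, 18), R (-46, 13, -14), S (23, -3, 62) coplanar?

31/2

Coplanarity ⇔ det[PQ; PR; PS] = 0.
Expanding, this is linear in p: (384)p + (-5952) = 0.
So p = 31/2.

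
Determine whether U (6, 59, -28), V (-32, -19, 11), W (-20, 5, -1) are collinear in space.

No

UV = (-38, -78, 39), UW = (-26, -54, 27).
Comparing components 3 and 1: (39)(-26) − (-38)(27) = 12 ≠ 0, so UV and UW are not parallel and the points are not collinear.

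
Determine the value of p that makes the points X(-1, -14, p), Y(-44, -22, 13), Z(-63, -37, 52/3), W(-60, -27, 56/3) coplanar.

-11/3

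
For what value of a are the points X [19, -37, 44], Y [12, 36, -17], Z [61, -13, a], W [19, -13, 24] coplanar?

Normal to plane XYW: n = (4, -140, -168); plane equation n·P = -2136.
Requiring n·Z = -2136: (-168)a + (2064) = -2136.
So a = 25.

25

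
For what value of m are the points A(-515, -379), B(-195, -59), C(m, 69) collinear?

Collinearity: (C − A) must be parallel to (B − A) = (320, 320).
Cross-multiplying the components: (m − (-515))·(320) = (448)·(320).
Solving gives m = -67.

-67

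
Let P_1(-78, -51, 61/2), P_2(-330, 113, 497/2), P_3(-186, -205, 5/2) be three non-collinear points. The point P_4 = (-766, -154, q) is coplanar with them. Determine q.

655/2

Coplanarity requires P_1P_2 · (P_1P_3 × P_1P_4) = 0.
P_1P_2 = (-252, 164, 218), P_1P_3 = (-108, -154, -28); the triple product is linear in q with coefficient 56520 and constant term -18510300.
Setting it to zero: q = 655/2.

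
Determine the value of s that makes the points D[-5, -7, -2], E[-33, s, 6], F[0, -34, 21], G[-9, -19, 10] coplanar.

-7

Normal to plane DFG: n = (-48, -152, -168); plane equation n·P = 1640.
Requiring n·E = 1640: (-152)s + (576) = 1640.
So s = -7.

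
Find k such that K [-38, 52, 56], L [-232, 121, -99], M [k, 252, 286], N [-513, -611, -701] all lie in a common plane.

Normal to plane KLN: n = (-154998, -73233, 161397); plane equation n·P = 11120040.
Requiring n·M = 11120040: (-154998)k + (27704826) = 11120040.
So k = 107.

107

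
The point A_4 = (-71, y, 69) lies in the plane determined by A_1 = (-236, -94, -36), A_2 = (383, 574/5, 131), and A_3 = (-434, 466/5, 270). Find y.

A normal to the plane is n = A_1A_2 × A_1A_3 = (163152/5, -222480, 786096/5).
A_4 lies in the plane iff n · A_1A_4 = 0.
This gives (-222480)y + (978912) = 0, so y = 22/5.

22/5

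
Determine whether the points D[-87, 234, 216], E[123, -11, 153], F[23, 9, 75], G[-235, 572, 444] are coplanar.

No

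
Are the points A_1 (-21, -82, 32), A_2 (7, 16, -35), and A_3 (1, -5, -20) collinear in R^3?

A_1A_2 = (28, 98, -67), A_1A_3 = (22, 77, -52).
Comparing components 2 and 3: (98)(-52) − (-67)(77) = 63 ≠ 0, so A_1A_2 and A_1A_3 are not parallel and the points are not collinear.

No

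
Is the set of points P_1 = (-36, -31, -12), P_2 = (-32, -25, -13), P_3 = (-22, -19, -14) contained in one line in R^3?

No

P_1P_2 = (4, 6, -1), P_1P_3 = (14, 12, -2).
Comparing components 3 and 1: (-1)(14) − (4)(-2) = -6 ≠ 0, so P_1P_2 and P_1P_3 are not parallel and the points are not collinear.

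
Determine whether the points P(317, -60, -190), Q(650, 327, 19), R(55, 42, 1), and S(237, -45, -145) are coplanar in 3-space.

The four points are coplanar iff the 3×3 determinant with rows PQ, PR, PS is zero.
Rows: (333, 387, 209), (-262, 102, 191), (-80, 15, 45).
Expanding along the first row: (333)(1725) − (387)(3490) + (209)(4230) = 107865.
Nonzero ⇒ not coplanar.

No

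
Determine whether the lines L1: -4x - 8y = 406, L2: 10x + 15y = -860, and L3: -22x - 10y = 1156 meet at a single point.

The three lines meet at one point iff the augmented coefficient matrix [aᵢ bᵢ cᵢ] has rank < 3, i.e. its determinant vanishes.
Here the determinant is -460.
Nonzero, so no common point exists.

No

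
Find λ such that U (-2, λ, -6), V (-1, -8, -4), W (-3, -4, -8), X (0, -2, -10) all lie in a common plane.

Coplanarity ⇔ det[UV; UW; UX] = 0.
Expanding, this is linear in λ: (16)λ + (96) = 0.
So λ = -6.

-6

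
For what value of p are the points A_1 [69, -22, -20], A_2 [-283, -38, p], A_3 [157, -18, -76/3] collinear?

Collinearity requires A_1A_2 × A_1A_3 = 0; each component is linear in p.
The x-component gives (-4)p + (16/3) = 0, so p = 4/3.
The remaining components then also vanish.

4/3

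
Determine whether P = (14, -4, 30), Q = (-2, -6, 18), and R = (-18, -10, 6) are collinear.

PQ = (-16, -2, -12), PR = (-32, -6, -24).
Comparing components 2 and 3: (-2)(-24) − (-12)(-6) = -24 ≠ 0, so PQ and PR are not parallel and the points are not collinear.

No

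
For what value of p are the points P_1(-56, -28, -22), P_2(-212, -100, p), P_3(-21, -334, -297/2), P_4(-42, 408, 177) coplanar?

Normal to plane P_1P_3P_4: n = (-5740, -8736, 19544); plane equation n·P = 136080.
Requiring n·P_2 = 136080: (19544)p + (2090480) = 136080.
So p = -100.

-100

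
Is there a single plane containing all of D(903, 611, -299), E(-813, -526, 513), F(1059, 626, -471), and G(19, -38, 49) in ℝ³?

With D as base: DE = (-1716, -1137, 812), DF = (156, 15, -172), DG = (-884, -649, 348).
DF × DG = (-106408, 97760, -87984).
DE · (DF × DG) = 0.
The scalar triple product vanishes, so the four points are coplanar.

Yes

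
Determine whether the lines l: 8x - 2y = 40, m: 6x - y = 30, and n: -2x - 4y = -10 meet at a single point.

Lines aᵢx + bᵢy = cᵢ with pairwise distinct directions are concurrent exactly when det[aᵢ bᵢ cᵢ] = 0.
Here the determinant is 0.
It vanishes, so the lines are concurrent at (5, 0).

Yes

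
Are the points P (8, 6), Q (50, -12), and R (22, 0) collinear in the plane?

PQ = (42, -18), PR = (14, -6).
Twice the signed area of △PQR is (42)(-6) − (-18)(14) = 0.
The triangle is degenerate (zero area), so the points are collinear.

Yes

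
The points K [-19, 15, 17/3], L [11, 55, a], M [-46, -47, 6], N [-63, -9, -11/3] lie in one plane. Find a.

The points are coplanar iff KL · (KM × KN) = 0.
Expanding, this is linear in a: (-2080)a + (18720) = 0.
So a = 9.

9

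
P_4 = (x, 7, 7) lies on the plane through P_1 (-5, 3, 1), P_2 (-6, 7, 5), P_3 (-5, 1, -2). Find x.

Coplanarity requires P_1P_2 · (P_1P_3 × P_1P_4) = 0.
P_1P_2 = (-1, 4, 4), P_1P_3 = (0, -2, -3); the triple product is linear in x with coefficient -4 and constant term -20.
Setting it to zero: x = -5.

-5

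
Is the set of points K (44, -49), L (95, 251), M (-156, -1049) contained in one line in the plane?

No

KL = (51, 300), KM = (-200, -1000).
Twice the signed area of △KLM is (51)(-1000) − (300)(-200) = 9000.
The area is nonzero, so the three points are not collinear.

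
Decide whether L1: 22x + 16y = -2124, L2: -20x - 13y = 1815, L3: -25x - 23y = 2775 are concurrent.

Yes

The three lines meet at one point iff the augmented coefficient matrix [aᵢ bᵢ cᵢ] has rank < 3, i.e. its determinant vanishes.
Here the determinant is 0.
It vanishes, so the lines are concurrent at (-42, -75).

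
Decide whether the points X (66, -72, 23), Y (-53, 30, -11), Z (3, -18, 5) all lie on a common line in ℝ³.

Yes

XY = (-119, 102, -34), XZ = (-63, 54, -18).
XY × XZ = (0, 0, 0).
The cross product vanishes, so the three points are collinear.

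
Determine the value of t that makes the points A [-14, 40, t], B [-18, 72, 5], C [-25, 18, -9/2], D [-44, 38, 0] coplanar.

Coplanarity ⇔ det[AB; AC; AD] = 0.
Expanding, this is linear in t: (1166)t + (1166) = 0.
So t = -1.

-1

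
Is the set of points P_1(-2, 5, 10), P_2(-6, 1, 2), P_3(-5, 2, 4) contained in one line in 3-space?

P_1P_2 = (-4, -4, -8), P_1P_3 = (-3, -3, -6).
P_1P_2 × P_1P_3 = (0, 0, 0).
The cross product vanishes, so the three points are collinear.

Yes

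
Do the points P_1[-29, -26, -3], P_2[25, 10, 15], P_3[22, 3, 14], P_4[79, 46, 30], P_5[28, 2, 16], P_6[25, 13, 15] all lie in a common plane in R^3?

No

The plane through P_1, P_2, P_3 has normal n = P_1P_2 × P_1P_3 = (90, 0, -270) and equation n·P = -1800.
Checking the remaining points: n·P_4 = -990, n·P_5 = -1800, n·P_6 = -1800.
Since n·P_4 = -990 ≠ -1800, P_4 is off the plane and the points are not all coplanar.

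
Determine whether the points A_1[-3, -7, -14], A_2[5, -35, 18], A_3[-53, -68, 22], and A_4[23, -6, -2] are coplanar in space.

Yes

With A_1 as base: A_1A_2 = (8, -28, 32), A_1A_3 = (-50, -61, 36), A_1A_4 = (26, 1, 12).
A_1A_3 × A_1A_4 = (-768, 1536, 1536).
A_1A_2 · (A_1A_3 × A_1A_4) = 0.
The scalar triple product vanishes, so the four points are coplanar.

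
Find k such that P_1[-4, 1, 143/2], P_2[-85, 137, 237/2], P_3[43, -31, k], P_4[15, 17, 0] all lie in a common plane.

-15

The points are coplanar iff P_1P_2 · (P_1P_3 × P_1P_4) = 0.
Expanding, this is linear in k: (3880)k + (58200) = 0.
So k = -15.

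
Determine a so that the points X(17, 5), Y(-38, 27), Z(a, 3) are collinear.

22

Collinearity: (Z − X) must be parallel to (Y − X) = (-55, 22).
Cross-multiplying the components: (a − 17)·(22) = (-2)·(-55).
Solving gives a = 22.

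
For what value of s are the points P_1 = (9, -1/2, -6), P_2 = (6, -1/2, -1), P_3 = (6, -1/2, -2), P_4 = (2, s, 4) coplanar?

The points are coplanar iff P_1P_2 · (P_1P_3 × P_1P_4) = 0.
Expanding, this is linear in s: (-3)s + (-3/2) = 0.
So s = -1/2.

-1/2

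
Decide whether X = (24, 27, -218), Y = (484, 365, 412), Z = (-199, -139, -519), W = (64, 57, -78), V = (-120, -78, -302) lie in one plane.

The plane through X, Y, Z has normal n = XY × XZ = (2842, -2030, -986) and equation n·P = 228346.
Checking the remaining points: n·W = 143086, n·V = 115072.
Since n·W = 143086 ≠ 228346, W is off the plane and the points are not all coplanar.

No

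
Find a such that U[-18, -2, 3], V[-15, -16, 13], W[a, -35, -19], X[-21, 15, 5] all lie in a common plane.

-13

Normal to plane UVX: n = (-198, -36, 9); plane equation n·P = 3663.
Requiring n·W = 3663: (-198)a + (1089) = 3663.
So a = -13.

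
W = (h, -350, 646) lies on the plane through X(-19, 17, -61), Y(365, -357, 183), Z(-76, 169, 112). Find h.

A normal to the plane is n = XY × XZ = (-101790, -80340, 37050).
W lies in the plane iff n · XW = 0.
This gives (-101790)h + (53745120) = 0, so h = 528.

528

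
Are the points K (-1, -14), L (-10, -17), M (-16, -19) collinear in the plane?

KL = (-9, -3), KM = (-15, -5).
det[KL; KM] = (-9)(-5) − (-3)(-15) = 0.
The determinant is zero, so the points are collinear.

Yes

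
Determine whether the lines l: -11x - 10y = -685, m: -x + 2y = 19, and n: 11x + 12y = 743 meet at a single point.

Intersecting l and m: solving the 2×2 system gives (x, y) = (295/8, 447/16).
Substitute into n: (11)(295/8) + (12)(447/16) = 5927/8.
But n requires 743 ≠ 5927/8, so the three lines have no common point.

No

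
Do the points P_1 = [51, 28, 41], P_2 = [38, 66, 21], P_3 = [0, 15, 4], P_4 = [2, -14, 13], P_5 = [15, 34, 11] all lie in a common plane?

Yes

The plane through P_1, P_2, P_3 has normal n = P_1P_2 × P_1P_3 = (-1666, 539, 2107) and equation n·P = 16513.
Checking the remaining points: n·P_4 = 16513, n·P_5 = 16513.
All equal 16513, so all 5 points lie in one plane.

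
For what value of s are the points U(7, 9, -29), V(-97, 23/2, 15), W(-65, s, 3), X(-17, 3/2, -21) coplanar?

33/2

Normal to plane UVX: n = (350, -224, 840); plane equation n·P = -23926.
Requiring n·W = -23926: (-224)s + (-20230) = -23926.
So s = 33/2.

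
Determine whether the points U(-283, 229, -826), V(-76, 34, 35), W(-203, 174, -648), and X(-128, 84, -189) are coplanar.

Yes

A normal to the plane through U, V, W is n = UV × UW = (12645, 32034, 4215).
The plane has equation n·P = 275661. For X: n·X = 275661.
Equal, so X lies in the plane and all four are coplanar.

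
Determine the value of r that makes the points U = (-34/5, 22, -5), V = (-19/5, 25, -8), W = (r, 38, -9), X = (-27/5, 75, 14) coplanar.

The points are coplanar iff UV · (UW × UX) = 0.
Expanding, this is linear in r: (-216)r + (648/5) = 0.
So r = 3/5.

3/5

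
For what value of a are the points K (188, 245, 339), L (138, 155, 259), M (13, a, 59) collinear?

Collinearity requires KL × KM = 0; each component is linear in a.
The x-component gives (80)a + (5600) = 0, so a = -70.
The remaining components then also vanish.

-70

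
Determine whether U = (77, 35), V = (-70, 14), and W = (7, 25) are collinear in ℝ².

UV = (-147, -21), UW = (-70, -10).
Twice the signed area of △UVW is (-147)(-10) − (-21)(-70) = 0.
The triangle is degenerate (zero area), so the points are collinear.

Yes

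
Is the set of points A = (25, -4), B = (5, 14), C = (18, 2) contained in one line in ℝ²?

No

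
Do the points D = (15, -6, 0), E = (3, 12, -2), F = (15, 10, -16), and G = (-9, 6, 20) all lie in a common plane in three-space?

A normal to the plane through D, E, F is n = DE × DF = (-256, -192, -192).
The plane has equation n·P = -2688. For G: n·G = -2688.
Equal, so G lies in the plane and all four are coplanar.

Yes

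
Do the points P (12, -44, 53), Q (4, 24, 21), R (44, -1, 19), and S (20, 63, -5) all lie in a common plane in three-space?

The four points are coplanar iff the 3×3 determinant with rows PQ, PR, PS is zero.
Rows: (-8, 68, -32), (32, 43, -34), (8, 107, -58).
Expanding along the first row: (-8)(1144) − (68)(-1584) + (-32)(3080) = 0.
Zero determinant ⇒ coplanar.

Yes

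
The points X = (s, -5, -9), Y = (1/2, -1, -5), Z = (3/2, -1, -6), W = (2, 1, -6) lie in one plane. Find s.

The points are coplanar iff XY · (XZ × XW) = 0.
Expanding, this is linear in s: (-2)s + (7) = 0.
So s = 7/2.

7/2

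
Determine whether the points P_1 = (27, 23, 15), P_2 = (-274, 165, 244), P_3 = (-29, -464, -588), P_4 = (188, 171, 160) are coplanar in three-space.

With P_1 as base: P_1P_2 = (-301, 142, 229), P_1P_3 = (-56, -487, -603), P_1P_4 = (161, 148, 145).
P_1P_3 × P_1P_4 = (18629, -88963, 70119).
P_1P_2 · (P_1P_3 × P_1P_4) = -2182824.
Since -2182824 ≠ 0, the four points are not coplanar.

No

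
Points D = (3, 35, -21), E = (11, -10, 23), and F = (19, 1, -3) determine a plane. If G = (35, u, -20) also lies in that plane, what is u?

-5

Coplanarity requires DE · (DF × DG) = 0.
DE = (8, -45, 44), DF = (16, -34, 18); the triple product is linear in u with coefficient 560 and constant term 2800.
Setting it to zero: u = -5.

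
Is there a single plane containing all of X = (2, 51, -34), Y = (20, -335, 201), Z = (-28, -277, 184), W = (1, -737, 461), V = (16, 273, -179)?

The plane through X, Y, Z has normal n = XY × XZ = (-7068, -10974, -17484) and equation n·P = 20646.
Checking the remaining points: n·W = 20646, n·V = 20646.
All equal 20646, so all 5 points lie in one plane.

Yes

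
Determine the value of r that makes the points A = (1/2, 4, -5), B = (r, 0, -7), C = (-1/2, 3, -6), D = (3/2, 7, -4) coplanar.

-3/2

The points are coplanar iff AB · (AC × AD) = 0.
Expanding, this is linear in r: (2)r + (3) = 0.
So r = -3/2.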